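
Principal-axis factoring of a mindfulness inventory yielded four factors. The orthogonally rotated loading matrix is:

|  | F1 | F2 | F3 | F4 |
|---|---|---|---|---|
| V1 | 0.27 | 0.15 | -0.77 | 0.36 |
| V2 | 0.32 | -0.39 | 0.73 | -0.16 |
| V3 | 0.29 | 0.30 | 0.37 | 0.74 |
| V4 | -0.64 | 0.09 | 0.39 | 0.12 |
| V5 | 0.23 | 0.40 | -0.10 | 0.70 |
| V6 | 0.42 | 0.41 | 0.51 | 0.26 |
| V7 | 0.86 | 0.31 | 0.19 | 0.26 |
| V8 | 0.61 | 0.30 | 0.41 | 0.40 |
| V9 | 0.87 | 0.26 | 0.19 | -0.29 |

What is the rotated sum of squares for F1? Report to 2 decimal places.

SS loadings for F1 = 0.27² + 0.32² + 0.29² + (-0.64)² + 0.23² + 0.42² + 0.86² + 0.61² + 0.87² = 0.0729 + 0.1024 + 0.0841 + 0.4096 + 0.0529 + 0.1764 + 0.7396 + 0.3721 + 0.7569 = 2.7669

2.77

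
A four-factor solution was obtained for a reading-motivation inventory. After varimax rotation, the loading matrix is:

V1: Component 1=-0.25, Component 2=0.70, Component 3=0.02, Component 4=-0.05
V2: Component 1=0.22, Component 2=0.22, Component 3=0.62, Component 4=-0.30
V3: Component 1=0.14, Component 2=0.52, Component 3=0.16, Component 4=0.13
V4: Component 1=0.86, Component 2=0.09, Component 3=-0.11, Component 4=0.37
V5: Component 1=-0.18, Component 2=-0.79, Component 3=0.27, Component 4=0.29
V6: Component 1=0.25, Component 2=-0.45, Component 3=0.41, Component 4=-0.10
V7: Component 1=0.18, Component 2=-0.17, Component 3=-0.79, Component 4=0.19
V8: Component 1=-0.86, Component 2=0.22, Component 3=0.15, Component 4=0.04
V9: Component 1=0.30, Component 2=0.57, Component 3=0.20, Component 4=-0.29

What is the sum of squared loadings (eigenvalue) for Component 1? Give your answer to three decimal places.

SS loadings for Component 1 = (-0.25)² + 0.22² + 0.14² + 0.86² + (-0.18)² + 0.25² + 0.18² + (-0.86)² + 0.30² = 0.0625 + 0.0484 + 0.0196 + 0.7396 + 0.0324 + 0.0625 + 0.0324 + 0.7396 + 0.0900 = 1.8270

1.827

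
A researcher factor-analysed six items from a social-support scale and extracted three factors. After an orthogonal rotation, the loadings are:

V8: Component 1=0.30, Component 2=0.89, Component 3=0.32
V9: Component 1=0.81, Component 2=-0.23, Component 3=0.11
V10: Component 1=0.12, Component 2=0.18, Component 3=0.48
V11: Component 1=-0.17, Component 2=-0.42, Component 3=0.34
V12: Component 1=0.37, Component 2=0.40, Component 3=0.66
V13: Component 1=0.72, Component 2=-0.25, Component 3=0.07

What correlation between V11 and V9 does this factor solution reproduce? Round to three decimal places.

-0.004

r̂ = Σ λ_i·λ_j across factors = (-0.17)(0.81) + (-0.42)(-0.23) + (0.34)(0.11)
  = -0.1377 +0.0966 +0.0374 = -0.0037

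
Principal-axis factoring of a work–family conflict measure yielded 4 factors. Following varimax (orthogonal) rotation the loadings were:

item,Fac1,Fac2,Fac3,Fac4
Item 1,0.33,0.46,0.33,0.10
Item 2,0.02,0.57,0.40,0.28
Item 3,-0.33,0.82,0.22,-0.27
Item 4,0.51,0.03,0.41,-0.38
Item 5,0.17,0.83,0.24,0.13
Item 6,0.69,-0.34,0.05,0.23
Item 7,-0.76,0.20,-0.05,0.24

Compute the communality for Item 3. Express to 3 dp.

h² = (-0.33)² + 0.82² + 0.22² + (-0.27)² = 0.1089 + 0.6724 + 0.0484 + 0.0729 = 0.9026

0.903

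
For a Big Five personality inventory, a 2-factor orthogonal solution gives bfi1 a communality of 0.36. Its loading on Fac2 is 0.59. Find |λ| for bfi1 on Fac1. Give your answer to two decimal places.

Under orthogonal rotation h² = Σλ², so λ_Fac1² = h² − (0.3481) = 0.36 − 0.3481 = 0.0119.
|λ| = √0.0119 = 0.1091.

0.11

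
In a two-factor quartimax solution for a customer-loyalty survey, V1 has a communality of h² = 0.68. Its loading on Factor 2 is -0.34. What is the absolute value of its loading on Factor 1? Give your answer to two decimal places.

0.75

Under orthogonal rotation h² = Σλ², so λ_Factor 1² = h² − (0.1156) = 0.68 − 0.1156 = 0.5644.
|λ| = √0.5644 = 0.7513.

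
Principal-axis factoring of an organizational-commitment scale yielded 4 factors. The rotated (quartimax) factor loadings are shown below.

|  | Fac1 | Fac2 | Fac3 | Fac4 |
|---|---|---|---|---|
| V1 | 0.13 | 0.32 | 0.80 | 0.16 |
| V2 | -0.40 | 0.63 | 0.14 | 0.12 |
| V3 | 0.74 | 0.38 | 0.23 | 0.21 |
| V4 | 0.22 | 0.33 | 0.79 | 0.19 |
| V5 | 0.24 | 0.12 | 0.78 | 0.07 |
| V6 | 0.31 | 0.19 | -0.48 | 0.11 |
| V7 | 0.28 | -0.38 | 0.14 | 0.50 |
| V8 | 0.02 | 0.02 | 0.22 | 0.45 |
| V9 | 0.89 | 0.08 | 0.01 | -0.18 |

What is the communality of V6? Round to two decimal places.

h² = 0.31² + 0.19² + (-0.48)² + 0.11² = 0.0961 + 0.0361 + 0.2304 + 0.0121 = 0.3747

0.37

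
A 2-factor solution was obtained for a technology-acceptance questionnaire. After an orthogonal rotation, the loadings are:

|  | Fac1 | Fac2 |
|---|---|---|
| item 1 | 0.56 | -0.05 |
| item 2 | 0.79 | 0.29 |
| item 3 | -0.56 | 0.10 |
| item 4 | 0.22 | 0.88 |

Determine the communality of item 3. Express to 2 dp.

0.32

h² = (-0.56)² + 0.10² = 0.3136 + 0.0100 = 0.3236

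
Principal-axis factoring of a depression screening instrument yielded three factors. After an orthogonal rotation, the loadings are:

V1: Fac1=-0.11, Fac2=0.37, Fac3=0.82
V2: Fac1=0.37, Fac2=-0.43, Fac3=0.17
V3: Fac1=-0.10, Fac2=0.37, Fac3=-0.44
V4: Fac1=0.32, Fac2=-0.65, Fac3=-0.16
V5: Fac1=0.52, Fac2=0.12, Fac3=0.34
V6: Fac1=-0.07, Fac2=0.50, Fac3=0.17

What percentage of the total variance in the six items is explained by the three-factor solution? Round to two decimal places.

45.79%

SS loadings by factor: 0.5367, 1.1456, 1.0650; total = 2.7473.
Total variance with 6 standardized items is 6, so the solution explains 2.7473/6 = 0.4579 = 45.79%.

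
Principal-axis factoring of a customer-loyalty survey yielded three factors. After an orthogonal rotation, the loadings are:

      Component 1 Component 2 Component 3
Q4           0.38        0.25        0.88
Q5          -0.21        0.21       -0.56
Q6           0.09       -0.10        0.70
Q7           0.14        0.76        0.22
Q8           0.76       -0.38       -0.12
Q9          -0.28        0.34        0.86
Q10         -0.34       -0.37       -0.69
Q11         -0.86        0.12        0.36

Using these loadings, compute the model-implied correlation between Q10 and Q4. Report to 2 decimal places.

r̂ = Σ λ_i·λ_j across factors = (-0.34)(0.38) + (-0.37)(0.25) + (-0.69)(0.88)
  = -0.1292 -0.0925 -0.6072 = -0.8289

-0.83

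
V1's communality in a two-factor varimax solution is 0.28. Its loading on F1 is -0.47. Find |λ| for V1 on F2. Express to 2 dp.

0.24

Under orthogonal rotation h² = Σλ², so λ_F2² = h² − (0.2209) = 0.28 − 0.2209 = 0.0591.
|λ| = √0.0591 = 0.2431.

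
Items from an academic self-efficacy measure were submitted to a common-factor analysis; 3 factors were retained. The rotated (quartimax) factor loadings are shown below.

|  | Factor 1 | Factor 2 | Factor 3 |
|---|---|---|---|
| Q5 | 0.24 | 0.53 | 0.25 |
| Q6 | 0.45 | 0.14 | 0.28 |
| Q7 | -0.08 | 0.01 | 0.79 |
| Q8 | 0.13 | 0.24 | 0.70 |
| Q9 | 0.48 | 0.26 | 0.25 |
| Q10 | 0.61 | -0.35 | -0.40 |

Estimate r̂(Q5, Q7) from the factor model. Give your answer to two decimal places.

r̂ = Σ λ_i·λ_j across factors = (0.24)(-0.08) + (0.53)(0.01) + (0.25)(0.79)
  = -0.0192 +0.0053 +0.1975 = 0.1836

0.18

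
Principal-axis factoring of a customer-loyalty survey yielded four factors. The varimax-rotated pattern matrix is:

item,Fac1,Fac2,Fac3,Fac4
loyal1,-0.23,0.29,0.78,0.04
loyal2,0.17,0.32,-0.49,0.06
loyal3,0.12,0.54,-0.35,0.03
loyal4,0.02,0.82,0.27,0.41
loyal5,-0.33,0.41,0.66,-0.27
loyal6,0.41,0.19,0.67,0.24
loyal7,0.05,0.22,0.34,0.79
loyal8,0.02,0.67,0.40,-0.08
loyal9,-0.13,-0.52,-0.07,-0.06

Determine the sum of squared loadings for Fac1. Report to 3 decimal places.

SS loadings for Fac1 = (-0.23)² + 0.17² + 0.12² + 0.02² + (-0.33)² + 0.41² + 0.05² + 0.02² + (-0.13)² = 0.0529 + 0.0289 + 0.0144 + 0.0004 + 0.1089 + 0.1681 + 0.0025 + 0.0004 + 0.0169 = 0.3934

0.393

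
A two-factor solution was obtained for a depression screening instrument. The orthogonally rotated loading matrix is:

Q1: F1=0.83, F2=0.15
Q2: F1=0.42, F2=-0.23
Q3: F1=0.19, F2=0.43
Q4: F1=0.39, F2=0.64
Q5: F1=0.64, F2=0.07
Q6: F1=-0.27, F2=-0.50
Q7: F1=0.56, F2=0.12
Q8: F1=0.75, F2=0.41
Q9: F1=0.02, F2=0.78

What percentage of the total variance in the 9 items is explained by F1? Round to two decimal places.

26.81%

SS loadings for F1 = 0.83² + 0.42² + 0.19² + 0.39² + 0.64² + (-0.27)² + 0.56² + 0.75² + 0.02² = 2.4125
With 9 standardized items, total variance = 9. Proportion = 2.4125/9 = 0.2681 → 26.81%.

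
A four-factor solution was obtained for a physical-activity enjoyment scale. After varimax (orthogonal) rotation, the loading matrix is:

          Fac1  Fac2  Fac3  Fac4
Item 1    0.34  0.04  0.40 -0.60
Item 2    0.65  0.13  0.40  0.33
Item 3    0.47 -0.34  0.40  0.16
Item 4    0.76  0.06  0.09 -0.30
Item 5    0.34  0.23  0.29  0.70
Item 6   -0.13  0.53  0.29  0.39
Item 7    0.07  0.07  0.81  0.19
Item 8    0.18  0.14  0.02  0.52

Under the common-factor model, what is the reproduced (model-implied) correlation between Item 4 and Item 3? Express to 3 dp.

r̂ = Σ λ_i·λ_j across factors = (0.76)(0.47) + (0.06)(-0.34) + (0.09)(0.40) + (-0.30)(0.16)
  = +0.3572 -0.0204 +0.0360 -0.0480 = 0.3248

0.325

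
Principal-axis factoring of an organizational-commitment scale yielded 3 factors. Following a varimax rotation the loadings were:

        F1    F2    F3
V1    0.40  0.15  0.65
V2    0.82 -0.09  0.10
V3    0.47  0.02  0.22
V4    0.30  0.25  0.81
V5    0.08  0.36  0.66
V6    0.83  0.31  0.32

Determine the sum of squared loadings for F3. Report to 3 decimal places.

SS loadings for F3 = 0.65² + 0.10² + 0.22² + 0.81² + 0.66² + 0.32² = 0.4225 + 0.0100 + 0.0484 + 0.6561 + 0.4356 + 0.1024 = 1.6750

1.675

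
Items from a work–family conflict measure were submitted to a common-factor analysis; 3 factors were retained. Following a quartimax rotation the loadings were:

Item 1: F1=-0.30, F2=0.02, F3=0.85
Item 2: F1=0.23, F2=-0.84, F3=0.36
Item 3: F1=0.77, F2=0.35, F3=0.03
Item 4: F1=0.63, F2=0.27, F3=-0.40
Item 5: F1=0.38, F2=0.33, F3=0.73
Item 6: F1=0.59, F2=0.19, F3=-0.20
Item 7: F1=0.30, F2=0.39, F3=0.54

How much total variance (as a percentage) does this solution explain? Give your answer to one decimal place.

Communalities: 0.8129, 0.8881, 0.7163, 0.6298, 0.7862, 0.4242, 0.5337; Σh² = 4.7912.
Total variance with 7 standardized items is 7, so the solution explains 4.7912/7 = 0.6845 = 68.45%.

68.4%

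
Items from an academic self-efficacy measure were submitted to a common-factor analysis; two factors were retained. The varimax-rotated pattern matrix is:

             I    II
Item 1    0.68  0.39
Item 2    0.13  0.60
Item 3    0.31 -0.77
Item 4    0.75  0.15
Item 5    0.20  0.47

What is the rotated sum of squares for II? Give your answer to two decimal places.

SS loadings for II = 0.39² + 0.60² + (-0.77)² + 0.15² + 0.47² = 0.1521 + 0.3600 + 0.5929 + 0.0225 + 0.2209 = 1.3484

1.35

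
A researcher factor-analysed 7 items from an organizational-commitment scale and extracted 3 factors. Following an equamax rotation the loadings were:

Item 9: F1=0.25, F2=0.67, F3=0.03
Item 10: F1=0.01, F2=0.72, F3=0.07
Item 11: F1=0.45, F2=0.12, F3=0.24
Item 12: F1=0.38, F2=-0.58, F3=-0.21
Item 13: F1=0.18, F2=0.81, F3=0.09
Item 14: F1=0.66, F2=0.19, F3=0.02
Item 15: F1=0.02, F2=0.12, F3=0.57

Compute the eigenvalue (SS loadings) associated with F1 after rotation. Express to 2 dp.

0.88

SS loadings for F1 = 0.25² + 0.01² + 0.45² + 0.38² + 0.18² + 0.66² + 0.02² = 0.0625 + 0.0001 + 0.2025 + 0.1444 + 0.0324 + 0.4356 + 0.0004 = 0.8779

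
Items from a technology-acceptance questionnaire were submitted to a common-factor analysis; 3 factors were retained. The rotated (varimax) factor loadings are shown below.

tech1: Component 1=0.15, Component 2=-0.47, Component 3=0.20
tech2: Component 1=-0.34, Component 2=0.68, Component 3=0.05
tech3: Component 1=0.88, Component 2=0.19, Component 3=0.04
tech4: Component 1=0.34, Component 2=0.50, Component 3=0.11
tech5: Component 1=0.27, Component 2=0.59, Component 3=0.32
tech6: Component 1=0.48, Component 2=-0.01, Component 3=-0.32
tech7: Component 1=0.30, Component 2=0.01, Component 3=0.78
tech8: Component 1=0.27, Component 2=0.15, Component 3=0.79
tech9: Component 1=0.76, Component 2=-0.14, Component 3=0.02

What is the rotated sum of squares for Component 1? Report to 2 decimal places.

SS loadings for Component 1 = 0.15² + (-0.34)² + 0.88² + 0.34² + 0.27² + 0.48² + 0.30² + 0.27² + 0.76² = 0.0225 + 0.1156 + 0.7744 + 0.1156 + 0.0729 + 0.2304 + 0.0900 + 0.0729 + 0.5776 = 2.0719

2.07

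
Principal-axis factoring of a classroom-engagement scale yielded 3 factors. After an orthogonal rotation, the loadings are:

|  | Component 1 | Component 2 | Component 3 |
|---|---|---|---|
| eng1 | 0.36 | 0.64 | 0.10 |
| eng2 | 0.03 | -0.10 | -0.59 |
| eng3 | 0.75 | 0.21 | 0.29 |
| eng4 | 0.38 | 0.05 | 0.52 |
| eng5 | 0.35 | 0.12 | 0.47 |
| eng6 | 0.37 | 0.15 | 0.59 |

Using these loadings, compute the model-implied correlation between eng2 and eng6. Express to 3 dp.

r̂ = Σ λ_i·λ_j across factors = (0.03)(0.37) + (-0.10)(0.15) + (-0.59)(0.59)
  = +0.0111 -0.0150 -0.3481 = -0.3520

-0.352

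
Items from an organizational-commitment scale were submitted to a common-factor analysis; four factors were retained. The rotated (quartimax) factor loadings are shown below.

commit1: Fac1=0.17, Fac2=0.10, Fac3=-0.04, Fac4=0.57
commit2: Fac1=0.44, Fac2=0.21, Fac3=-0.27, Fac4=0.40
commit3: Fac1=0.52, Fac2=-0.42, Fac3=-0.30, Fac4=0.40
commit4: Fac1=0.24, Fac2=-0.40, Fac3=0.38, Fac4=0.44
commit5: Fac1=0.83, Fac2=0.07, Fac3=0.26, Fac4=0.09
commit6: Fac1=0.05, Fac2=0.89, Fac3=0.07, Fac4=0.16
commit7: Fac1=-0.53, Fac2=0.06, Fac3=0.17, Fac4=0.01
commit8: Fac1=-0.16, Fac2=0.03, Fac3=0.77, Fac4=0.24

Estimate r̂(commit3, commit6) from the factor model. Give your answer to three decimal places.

-0.305

r̂ = Σ λ_i·λ_j across factors = (0.52)(0.05) + (-0.42)(0.89) + (-0.30)(0.07) + (0.40)(0.16)
  = +0.0260 -0.3738 -0.0210 +0.0640 = -0.3048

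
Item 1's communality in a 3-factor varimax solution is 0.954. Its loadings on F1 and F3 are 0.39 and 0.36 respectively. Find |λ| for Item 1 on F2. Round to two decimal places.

0.82

Under orthogonal rotation h² = Σλ², so λ_F2² = h² − (0.2817) = 0.954 − 0.2817 = 0.6723.
|λ| = √0.6723 = 0.8199.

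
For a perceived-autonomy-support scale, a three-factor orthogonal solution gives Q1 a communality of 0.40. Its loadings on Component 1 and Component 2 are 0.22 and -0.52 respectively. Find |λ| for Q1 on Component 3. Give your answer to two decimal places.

0.28

Under orthogonal rotation h² = Σλ², so λ_Component 3² = h² − (0.3188) = 0.40 − 0.3188 = 0.0812.
|λ| = √0.0812 = 0.2850.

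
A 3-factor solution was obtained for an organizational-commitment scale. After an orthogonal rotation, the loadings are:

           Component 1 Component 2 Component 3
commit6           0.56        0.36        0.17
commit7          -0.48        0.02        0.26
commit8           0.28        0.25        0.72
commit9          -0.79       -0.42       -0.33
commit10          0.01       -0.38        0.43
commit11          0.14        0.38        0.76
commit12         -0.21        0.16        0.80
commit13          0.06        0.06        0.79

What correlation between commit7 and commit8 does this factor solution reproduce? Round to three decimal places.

r̂ = Σ λ_i·λ_j across factors = (-0.48)(0.28) + (0.02)(0.25) + (0.26)(0.72)
  = -0.1344 +0.0050 +0.1872 = 0.0578

0.058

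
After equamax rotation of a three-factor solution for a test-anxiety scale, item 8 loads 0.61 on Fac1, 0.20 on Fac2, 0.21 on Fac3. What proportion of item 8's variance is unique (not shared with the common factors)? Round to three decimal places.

0.544

h² = 0.61² + 0.20² + 0.21² = 0.3721 + 0.0400 + 0.0441 = 0.4562
Uniqueness u² = 1 − h² = 1 − 0.4562 = 0.5438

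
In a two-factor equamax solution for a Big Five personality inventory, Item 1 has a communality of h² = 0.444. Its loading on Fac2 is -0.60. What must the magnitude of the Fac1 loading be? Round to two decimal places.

Under orthogonal rotation h² = Σλ², so λ_Fac1² = h² − (0.3600) = 0.444 − 0.3600 = 0.0840.
|λ| = √0.0840 = 0.2898.

0.29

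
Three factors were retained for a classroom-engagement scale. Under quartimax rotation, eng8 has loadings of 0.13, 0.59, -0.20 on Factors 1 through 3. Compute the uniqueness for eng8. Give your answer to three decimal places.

h² = 0.13² + 0.59² + (-0.20)² = 0.0169 + 0.3481 + 0.0400 = 0.4050
Uniqueness u² = 1 − h² = 1 − 0.4050 = 0.5950

0.595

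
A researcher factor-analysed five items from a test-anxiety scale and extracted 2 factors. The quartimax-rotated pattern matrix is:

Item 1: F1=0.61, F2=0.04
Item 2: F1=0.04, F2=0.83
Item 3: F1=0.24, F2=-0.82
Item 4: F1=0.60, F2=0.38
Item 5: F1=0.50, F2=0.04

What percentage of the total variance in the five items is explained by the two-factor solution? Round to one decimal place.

SS loadings by factor: 1.0413, 1.5089; total = 2.5502.
Total variance with 5 standardized items is 5, so the solution explains 2.5502/5 = 0.5100 = 51.00%.

51.0%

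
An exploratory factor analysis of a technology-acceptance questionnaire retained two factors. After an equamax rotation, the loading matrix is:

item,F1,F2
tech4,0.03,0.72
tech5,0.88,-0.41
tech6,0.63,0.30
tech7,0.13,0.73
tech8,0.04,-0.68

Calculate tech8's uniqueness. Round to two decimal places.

h² = 0.04² + (-0.68)² = 0.0016 + 0.4624 = 0.4640
Uniqueness u² = 1 − h² = 1 − 0.4640 = 0.5360

0.54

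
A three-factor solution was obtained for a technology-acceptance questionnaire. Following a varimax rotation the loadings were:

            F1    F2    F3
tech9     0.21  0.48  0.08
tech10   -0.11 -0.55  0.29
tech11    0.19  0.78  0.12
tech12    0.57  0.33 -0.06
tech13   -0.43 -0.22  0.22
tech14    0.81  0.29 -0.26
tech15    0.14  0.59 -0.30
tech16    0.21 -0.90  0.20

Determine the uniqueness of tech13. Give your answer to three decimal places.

0.718

h² = (-0.43)² + (-0.22)² + 0.22² = 0.1849 + 0.0484 + 0.0484 = 0.2817
Uniqueness u² = 1 − h² = 1 − 0.2817 = 0.7183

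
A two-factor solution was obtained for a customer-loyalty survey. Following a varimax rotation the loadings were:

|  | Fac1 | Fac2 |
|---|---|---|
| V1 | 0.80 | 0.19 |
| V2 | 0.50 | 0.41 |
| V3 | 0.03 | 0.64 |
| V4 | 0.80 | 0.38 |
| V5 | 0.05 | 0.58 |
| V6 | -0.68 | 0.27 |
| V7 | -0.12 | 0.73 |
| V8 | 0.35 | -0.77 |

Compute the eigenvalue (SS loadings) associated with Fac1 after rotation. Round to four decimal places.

SS loadings for Fac1 = 0.80² + 0.50² + 0.03² + 0.80² + 0.05² + (-0.68)² + (-0.12)² + 0.35² = 0.6400 + 0.2500 + 0.0009 + 0.6400 + 0.0025 + 0.4624 + 0.0144 + 0.1225 = 2.1327

2.1327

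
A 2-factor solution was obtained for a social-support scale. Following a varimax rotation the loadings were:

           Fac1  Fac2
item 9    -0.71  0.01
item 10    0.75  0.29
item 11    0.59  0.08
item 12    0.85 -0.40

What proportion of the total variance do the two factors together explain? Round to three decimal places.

0.597

Communalities: 0.5042, 0.6466, 0.3545, 0.8825; Σh² = 2.3878.
Total variance with 4 standardized items is 4, so the solution explains 2.3878/4 = 0.5969.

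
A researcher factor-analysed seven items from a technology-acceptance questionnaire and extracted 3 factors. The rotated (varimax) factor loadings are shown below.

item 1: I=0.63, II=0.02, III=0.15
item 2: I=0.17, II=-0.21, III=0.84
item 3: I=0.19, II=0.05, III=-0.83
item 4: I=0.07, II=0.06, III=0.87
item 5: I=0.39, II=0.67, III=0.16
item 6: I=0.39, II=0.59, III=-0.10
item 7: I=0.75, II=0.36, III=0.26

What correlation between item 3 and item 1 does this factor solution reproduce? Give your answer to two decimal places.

-0.00

r̂ = Σ λ_i·λ_j across factors = (0.19)(0.63) + (0.05)(0.02) + (-0.83)(0.15)
  = +0.1197 +0.0010 -0.1245 = -0.0038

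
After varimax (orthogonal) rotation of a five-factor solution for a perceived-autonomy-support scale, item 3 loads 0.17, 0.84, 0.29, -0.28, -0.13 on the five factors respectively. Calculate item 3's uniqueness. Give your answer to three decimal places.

0.086

h² = 0.17² + 0.84² + 0.29² + (-0.28)² + (-0.13)² = 0.0289 + 0.7056 + 0.0841 + 0.0784 + 0.0169 = 0.9139
Uniqueness u² = 1 − h² = 1 − 0.9139 = 0.0861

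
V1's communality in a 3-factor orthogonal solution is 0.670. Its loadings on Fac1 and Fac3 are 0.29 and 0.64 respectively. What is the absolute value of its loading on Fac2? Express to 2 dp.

0.42

Under orthogonal rotation h² = Σλ², so λ_Fac2² = h² − (0.4937) = 0.670 − 0.4937 = 0.1763.
|λ| = √0.1763 = 0.4199.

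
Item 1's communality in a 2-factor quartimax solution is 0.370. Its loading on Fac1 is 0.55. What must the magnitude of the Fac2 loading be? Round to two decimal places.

0.26

Under orthogonal rotation h² = Σλ², so λ_Fac2² = h² − (0.3025) = 0.370 − 0.3025 = 0.0675.
|λ| = √0.0675 = 0.2598.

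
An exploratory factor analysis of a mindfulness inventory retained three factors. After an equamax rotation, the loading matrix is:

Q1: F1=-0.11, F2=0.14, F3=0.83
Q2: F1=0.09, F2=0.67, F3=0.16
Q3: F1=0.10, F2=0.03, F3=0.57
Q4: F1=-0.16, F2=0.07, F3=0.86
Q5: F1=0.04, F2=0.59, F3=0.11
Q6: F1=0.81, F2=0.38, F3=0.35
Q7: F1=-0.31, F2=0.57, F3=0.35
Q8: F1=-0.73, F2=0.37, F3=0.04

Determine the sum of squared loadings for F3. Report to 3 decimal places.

SS loadings for F3 = 0.83² + 0.16² + 0.57² + 0.86² + 0.11² + 0.35² + 0.35² + 0.04² = 0.6889 + 0.0256 + 0.3249 + 0.7396 + 0.0121 + 0.1225 + 0.1225 + 0.0016 = 2.0377

2.038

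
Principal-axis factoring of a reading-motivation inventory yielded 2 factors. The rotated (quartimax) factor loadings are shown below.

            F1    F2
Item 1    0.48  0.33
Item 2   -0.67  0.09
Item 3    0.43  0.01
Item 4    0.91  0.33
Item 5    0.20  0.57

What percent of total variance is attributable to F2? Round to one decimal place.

SS loadings for F2 = 0.33² + 0.09² + 0.01² + 0.33² + 0.57² = 0.5509
With 5 standardized items, total variance = 5. Proportion = 0.5509/5 = 0.1102 → 11.02%.

11.0%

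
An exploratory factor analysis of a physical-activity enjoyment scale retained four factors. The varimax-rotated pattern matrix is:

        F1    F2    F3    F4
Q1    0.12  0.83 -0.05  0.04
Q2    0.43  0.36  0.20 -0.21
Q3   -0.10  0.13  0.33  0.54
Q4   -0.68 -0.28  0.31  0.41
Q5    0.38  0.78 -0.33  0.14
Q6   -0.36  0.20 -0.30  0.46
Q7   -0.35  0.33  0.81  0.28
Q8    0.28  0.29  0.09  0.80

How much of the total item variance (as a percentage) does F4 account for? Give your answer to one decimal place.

18.2%

SS loadings for F4 = 0.04² + (-0.21)² + 0.54² + 0.41² + 0.14² + 0.46² + 0.28² + 0.80² = 1.4550
With 8 standardized items, total variance = 8. Proportion = 1.4550/8 = 0.1819 → 18.19%.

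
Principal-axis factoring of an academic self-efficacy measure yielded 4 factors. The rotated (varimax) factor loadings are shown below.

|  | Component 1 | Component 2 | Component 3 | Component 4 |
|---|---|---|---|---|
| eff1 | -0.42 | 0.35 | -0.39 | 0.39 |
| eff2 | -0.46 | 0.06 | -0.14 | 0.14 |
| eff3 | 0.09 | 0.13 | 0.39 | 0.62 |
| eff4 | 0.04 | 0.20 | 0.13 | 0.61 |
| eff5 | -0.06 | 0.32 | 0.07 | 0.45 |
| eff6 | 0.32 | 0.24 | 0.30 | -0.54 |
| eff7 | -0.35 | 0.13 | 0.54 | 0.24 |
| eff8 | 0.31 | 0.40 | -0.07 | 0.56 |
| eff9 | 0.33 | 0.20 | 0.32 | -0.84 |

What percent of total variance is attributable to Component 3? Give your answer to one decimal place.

9.3%

SS loadings for Component 3 = (-0.39)² + (-0.14)² + 0.39² + 0.13² + 0.07² + 0.30² + 0.54² + (-0.07)² + 0.32² = 0.8345
With 9 standardized items, total variance = 9. Proportion = 0.8345/9 = 0.0927 → 9.27%.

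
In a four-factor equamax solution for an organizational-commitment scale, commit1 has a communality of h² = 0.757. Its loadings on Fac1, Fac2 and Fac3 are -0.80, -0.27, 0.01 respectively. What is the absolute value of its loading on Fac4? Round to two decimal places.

0.21

Under orthogonal rotation h² = Σλ², so λ_Fac4² = h² − (0.7130) = 0.757 − 0.7130 = 0.0440.
|λ| = √0.0440 = 0.2098.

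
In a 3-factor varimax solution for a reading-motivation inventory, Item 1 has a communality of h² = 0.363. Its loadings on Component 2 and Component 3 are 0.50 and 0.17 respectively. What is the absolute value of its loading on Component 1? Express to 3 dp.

0.290

Under orthogonal rotation h² = Σλ², so λ_Component 1² = h² − (0.2789) = 0.363 − 0.2789 = 0.0841.
|λ| = √0.0841 = 0.2900.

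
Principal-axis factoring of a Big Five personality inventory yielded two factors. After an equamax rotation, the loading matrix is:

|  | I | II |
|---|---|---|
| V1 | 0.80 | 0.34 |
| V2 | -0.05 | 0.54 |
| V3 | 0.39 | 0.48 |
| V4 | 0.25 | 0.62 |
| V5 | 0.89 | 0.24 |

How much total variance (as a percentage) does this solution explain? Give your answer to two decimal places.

54.58%

Communalities: 0.7556, 0.2941, 0.3825, 0.4469, 0.8497; Σh² = 2.7288.
Total variance with 5 standardized items is 5, so the solution explains 2.7288/5 = 0.5458 = 54.58%.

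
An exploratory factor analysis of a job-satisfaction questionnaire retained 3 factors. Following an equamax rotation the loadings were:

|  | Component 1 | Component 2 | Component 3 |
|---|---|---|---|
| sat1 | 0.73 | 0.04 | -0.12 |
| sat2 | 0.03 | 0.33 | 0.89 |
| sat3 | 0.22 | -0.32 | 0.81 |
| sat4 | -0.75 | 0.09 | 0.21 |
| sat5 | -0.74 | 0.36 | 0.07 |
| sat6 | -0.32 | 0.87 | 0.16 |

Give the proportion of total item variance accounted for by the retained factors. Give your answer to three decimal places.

Communalities: 0.5489, 0.9019, 0.8069, 0.6147, 0.6821, 0.8849; Σh² = 4.4394.
Total variance with 6 standardized items is 6, so the solution explains 4.4394/6 = 0.7399.

0.740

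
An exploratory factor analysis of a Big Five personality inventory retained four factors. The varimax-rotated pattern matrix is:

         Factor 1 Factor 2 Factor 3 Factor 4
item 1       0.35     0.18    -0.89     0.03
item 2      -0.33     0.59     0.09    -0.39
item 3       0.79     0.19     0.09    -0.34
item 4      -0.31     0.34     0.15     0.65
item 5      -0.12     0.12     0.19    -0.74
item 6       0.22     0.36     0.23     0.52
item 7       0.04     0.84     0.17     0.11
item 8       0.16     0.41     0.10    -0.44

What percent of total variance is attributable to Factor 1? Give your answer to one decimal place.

SS loadings for Factor 1 = 0.35² + (-0.33)² + 0.79² + (-0.31)² + (-0.12)² + 0.22² + 0.04² + 0.16² = 1.0416
With 8 standardized items, total variance = 8. Proportion = 1.0416/8 = 0.1302 → 13.02%.

13.0%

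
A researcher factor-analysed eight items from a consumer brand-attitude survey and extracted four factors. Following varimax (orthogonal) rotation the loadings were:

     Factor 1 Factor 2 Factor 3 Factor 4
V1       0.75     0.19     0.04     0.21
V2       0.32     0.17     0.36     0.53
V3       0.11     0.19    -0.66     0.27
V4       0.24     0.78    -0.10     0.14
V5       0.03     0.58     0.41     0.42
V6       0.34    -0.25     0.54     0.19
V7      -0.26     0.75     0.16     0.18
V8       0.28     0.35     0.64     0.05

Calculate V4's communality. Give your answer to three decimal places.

h² = 0.24² + 0.78² + (-0.10)² + 0.14² = 0.0576 + 0.6084 + 0.0100 + 0.0196 = 0.6956

0.696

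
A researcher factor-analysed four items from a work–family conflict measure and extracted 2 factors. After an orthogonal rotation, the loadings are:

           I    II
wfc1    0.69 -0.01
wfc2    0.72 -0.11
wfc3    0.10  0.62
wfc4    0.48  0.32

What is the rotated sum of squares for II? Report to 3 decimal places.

0.499

SS loadings for II = (-0.01)² + (-0.11)² + 0.62² + 0.32² = 0.0001 + 0.0121 + 0.3844 + 0.1024 = 0.4990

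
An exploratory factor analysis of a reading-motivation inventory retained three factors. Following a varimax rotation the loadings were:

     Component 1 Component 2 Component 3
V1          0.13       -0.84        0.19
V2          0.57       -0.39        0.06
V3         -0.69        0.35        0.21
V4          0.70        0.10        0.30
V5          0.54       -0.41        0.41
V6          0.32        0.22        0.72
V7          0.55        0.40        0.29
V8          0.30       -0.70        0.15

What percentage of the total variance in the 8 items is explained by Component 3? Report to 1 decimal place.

12.1%

SS loadings for Component 3 = 0.19² + 0.06² + 0.21² + 0.30² + 0.41² + 0.72² + 0.29² + 0.15² = 0.9669
With 8 standardized items, total variance = 8. Proportion = 0.9669/8 = 0.1209 → 12.09%.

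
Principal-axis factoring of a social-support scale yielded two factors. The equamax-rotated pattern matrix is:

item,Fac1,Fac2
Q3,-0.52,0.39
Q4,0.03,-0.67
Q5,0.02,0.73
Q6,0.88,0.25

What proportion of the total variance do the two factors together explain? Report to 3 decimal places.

0.561

SS loadings by factor: 1.0461, 1.1964; total = 2.2425.
Total variance with 4 standardized items is 4, so the solution explains 2.2425/4 = 0.5606.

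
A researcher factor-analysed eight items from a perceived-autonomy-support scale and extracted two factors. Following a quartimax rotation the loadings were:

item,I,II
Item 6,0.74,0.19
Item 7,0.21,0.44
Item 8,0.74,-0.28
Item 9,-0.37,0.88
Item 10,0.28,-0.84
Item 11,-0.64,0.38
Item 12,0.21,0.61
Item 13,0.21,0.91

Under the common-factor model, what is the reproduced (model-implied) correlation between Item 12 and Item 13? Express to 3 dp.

r̂ = Σ λ_i·λ_j across factors = (0.21)(0.21) + (0.61)(0.91)
  = +0.0441 +0.5551 = 0.5992

0.599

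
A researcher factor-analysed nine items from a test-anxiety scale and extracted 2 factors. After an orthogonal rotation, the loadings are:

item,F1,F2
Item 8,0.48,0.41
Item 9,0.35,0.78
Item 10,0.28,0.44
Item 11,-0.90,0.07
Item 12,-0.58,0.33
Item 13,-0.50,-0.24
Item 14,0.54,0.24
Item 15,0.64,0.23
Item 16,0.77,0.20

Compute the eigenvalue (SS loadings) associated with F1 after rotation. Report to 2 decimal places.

SS loadings for F1 = 0.48² + 0.35² + 0.28² + (-0.90)² + (-0.58)² + (-0.50)² + 0.54² + 0.64² + 0.77² = 0.2304 + 0.1225 + 0.0784 + 0.8100 + 0.3364 + 0.2500 + 0.2916 + 0.4096 + 0.5929 = 3.1218

3.12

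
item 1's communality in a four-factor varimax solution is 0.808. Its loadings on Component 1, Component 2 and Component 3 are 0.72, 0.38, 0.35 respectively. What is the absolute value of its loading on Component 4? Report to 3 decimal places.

Under orthogonal rotation h² = Σλ², so λ_Component 4² = h² − (0.7853) = 0.808 − 0.7853 = 0.0227.
|λ| = √0.0227 = 0.1507.

0.151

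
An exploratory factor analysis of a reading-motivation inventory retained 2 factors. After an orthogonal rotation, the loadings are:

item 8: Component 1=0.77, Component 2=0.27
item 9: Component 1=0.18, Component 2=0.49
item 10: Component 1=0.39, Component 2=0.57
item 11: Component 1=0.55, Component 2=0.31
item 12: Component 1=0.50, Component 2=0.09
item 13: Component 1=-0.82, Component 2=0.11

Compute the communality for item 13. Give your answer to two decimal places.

0.68

h² = (-0.82)² + 0.11² = 0.6724 + 0.0121 = 0.6845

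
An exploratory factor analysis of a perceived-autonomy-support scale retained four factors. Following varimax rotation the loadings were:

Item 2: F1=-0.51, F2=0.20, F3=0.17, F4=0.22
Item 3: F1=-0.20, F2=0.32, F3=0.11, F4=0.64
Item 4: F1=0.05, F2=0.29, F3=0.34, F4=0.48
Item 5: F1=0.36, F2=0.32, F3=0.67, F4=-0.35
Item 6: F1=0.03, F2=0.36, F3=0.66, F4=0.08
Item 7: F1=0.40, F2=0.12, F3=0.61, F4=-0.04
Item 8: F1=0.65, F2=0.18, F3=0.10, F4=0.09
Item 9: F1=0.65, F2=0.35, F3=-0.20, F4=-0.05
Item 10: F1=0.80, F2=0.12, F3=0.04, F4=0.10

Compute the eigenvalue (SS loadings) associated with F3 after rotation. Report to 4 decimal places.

1.4648

SS loadings for F3 = 0.17² + 0.11² + 0.34² + 0.67² + 0.66² + 0.61² + 0.10² + (-0.20)² + 0.04² = 0.0289 + 0.0121 + 0.1156 + 0.4489 + 0.4356 + 0.3721 + 0.0100 + 0.0400 + 0.0016 = 1.4648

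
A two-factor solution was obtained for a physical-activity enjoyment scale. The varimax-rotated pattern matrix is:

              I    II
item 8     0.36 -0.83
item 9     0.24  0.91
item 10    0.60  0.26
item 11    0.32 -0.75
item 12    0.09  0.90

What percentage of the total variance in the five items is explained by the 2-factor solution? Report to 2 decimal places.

72.30%

Communalities: 0.8185, 0.8857, 0.4276, 0.6649, 0.8181; Σh² = 3.6148.
Total variance with 5 standardized items is 5, so the solution explains 3.6148/5 = 0.7230 = 72.30%.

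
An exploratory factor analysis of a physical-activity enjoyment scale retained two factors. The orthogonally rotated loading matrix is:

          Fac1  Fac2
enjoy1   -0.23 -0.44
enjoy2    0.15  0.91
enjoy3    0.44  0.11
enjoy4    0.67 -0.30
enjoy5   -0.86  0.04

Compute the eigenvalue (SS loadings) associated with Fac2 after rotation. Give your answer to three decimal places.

SS loadings for Fac2 = (-0.44)² + 0.91² + 0.11² + (-0.30)² + 0.04² = 0.1936 + 0.8281 + 0.0121 + 0.0900 + 0.0016 = 1.1254

1.125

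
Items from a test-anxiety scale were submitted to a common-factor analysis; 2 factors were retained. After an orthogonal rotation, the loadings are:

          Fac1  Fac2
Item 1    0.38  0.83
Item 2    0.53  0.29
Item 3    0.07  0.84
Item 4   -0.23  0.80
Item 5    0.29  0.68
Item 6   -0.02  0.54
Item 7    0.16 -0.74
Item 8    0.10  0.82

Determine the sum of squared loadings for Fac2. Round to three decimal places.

SS loadings for Fac2 = 0.83² + 0.29² + 0.84² + 0.80² + 0.68² + 0.54² + (-0.74)² + 0.82² = 0.6889 + 0.0841 + 0.7056 + 0.6400 + 0.4624 + 0.2916 + 0.5476 + 0.6724 = 4.0926

4.093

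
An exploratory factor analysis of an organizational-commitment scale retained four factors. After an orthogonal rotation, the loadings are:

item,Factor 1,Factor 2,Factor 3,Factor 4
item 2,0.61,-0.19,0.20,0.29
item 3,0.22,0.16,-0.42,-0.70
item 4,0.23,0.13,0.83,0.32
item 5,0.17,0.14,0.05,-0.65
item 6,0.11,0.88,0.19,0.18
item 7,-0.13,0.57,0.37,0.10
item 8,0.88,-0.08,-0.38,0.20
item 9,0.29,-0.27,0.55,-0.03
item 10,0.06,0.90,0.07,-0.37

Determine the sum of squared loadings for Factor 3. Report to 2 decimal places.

SS loadings for Factor 3 = 0.20² + (-0.42)² + 0.83² + 0.05² + 0.19² + 0.37² + (-0.38)² + 0.55² + 0.07² = 0.0400 + 0.1764 + 0.6889 + 0.0025 + 0.0361 + 0.1369 + 0.1444 + 0.3025 + 0.0049 = 1.5326

1.53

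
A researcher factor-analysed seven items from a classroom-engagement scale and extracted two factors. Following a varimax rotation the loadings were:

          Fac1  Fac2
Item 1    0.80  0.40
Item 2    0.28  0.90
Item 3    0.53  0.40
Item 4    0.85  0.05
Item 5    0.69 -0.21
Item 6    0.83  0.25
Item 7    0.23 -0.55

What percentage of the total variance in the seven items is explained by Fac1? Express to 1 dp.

42.0%

SS loadings for Fac1 = 0.80² + 0.28² + 0.53² + 0.85² + 0.69² + 0.83² + 0.23² = 2.9397
With 7 standardized items, total variance = 7. Proportion = 2.9397/7 = 0.4200 → 42.00%.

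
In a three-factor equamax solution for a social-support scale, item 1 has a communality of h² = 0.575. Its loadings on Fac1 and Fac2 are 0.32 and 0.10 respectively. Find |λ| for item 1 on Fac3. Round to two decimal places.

0.68

Under orthogonal rotation h² = Σλ², so λ_Fac3² = h² − (0.1124) = 0.575 − 0.1124 = 0.4626.
|λ| = √0.4626 = 0.6801.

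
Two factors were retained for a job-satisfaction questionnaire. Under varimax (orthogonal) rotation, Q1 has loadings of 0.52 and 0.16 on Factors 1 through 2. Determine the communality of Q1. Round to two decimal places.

h² = 0.52² + 0.16² = 0.2704 + 0.0256 = 0.2960

0.30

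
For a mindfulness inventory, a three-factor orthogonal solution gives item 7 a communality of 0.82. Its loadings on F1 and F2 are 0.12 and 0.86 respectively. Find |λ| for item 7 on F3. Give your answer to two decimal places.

Under orthogonal rotation h² = Σλ², so λ_F3² = h² − (0.7540) = 0.82 − 0.7540 = 0.0660.
|λ| = √0.0660 = 0.2569.

0.26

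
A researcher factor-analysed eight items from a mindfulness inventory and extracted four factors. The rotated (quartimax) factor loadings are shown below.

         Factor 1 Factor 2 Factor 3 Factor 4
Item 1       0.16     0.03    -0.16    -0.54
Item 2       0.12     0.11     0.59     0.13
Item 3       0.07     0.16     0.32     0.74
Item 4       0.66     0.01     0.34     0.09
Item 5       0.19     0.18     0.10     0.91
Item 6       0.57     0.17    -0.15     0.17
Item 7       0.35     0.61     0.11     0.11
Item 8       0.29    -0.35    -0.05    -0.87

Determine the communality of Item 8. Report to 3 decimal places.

h² = 0.29² + (-0.35)² + (-0.05)² + (-0.87)² = 0.0841 + 0.1225 + 0.0025 + 0.7569 = 0.9660

0.966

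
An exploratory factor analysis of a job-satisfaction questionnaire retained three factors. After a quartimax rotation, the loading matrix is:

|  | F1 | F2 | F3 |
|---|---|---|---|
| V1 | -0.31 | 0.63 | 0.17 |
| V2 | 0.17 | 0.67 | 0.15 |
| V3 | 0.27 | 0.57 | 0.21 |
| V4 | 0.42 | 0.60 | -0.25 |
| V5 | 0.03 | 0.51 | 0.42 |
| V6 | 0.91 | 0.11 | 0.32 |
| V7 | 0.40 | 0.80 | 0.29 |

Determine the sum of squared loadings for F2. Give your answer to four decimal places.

2.4429

SS loadings for F2 = 0.63² + 0.67² + 0.57² + 0.60² + 0.51² + 0.11² + 0.80² = 0.3969 + 0.4489 + 0.3249 + 0.3600 + 0.2601 + 0.0121 + 0.6400 = 2.4429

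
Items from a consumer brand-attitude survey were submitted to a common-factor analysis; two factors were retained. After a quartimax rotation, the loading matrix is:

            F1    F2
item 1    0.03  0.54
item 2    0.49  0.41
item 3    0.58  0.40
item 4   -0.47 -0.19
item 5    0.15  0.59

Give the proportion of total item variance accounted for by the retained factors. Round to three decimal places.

0.365

Communalities: 0.2925, 0.4082, 0.4964, 0.2570, 0.3706; Σh² = 1.8247.
Total variance with 5 standardized items is 5, so the solution explains 1.8247/5 = 0.3649.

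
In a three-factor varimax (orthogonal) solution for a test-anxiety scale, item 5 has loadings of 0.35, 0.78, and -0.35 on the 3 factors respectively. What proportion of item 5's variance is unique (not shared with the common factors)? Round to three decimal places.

0.147

h² = 0.35² + 0.78² + (-0.35)² = 0.1225 + 0.6084 + 0.1225 = 0.8534
Uniqueness u² = 1 − h² = 1 − 0.8534 = 0.1466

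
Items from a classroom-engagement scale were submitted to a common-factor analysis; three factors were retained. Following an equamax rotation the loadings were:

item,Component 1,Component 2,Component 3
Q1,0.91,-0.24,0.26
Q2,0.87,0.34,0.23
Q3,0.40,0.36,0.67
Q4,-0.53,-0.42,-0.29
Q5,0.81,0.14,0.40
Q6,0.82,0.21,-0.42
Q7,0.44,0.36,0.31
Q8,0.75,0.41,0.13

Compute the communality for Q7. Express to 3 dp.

0.419

h² = 0.44² + 0.36² + 0.31² = 0.1936 + 0.1296 + 0.0961 = 0.4193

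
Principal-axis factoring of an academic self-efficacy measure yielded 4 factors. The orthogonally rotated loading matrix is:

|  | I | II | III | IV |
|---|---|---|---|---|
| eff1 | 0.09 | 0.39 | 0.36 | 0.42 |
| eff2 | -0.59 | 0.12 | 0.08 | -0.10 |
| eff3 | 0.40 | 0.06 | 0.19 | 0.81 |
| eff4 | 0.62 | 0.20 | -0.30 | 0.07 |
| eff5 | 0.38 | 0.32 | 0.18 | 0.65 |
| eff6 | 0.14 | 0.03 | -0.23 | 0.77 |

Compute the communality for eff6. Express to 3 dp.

h² = 0.14² + 0.03² + (-0.23)² + 0.77² = 0.0196 + 0.0009 + 0.0529 + 0.5929 = 0.6663

0.666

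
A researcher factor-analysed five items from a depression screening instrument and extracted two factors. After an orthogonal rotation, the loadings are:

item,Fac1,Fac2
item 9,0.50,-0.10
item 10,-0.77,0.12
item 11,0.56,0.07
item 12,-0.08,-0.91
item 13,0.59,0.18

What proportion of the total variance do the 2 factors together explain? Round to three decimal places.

SS loadings by factor: 1.5110, 0.8898; total = 2.4008.
Total variance with 5 standardized items is 5, so the solution explains 2.4008/5 = 0.4802.

0.480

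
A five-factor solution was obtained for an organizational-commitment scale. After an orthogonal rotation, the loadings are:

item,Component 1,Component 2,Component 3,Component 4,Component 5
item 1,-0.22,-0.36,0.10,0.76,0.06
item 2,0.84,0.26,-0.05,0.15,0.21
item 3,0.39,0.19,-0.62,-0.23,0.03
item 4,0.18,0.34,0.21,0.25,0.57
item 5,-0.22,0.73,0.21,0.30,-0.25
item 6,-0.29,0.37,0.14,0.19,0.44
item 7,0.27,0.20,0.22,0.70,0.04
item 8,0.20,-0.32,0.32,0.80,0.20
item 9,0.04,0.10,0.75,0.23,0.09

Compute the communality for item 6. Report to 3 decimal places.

0.470

h² = (-0.29)² + 0.37² + 0.14² + 0.19² + 0.44² = 0.0841 + 0.1369 + 0.0196 + 0.0361 + 0.1936 = 0.4703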